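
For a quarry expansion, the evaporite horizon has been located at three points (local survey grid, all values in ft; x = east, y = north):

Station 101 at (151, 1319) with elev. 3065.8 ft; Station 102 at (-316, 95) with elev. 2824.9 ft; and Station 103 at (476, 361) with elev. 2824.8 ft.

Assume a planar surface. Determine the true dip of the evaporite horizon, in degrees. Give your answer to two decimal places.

13.40°

Let the plane be z = a·x + b·y + c.
Station 102−Station 101: −467a − 1224b = −240.9;  Station 103−Station 101: 325a − 958b = −241.
Solving gives a = −0.07596, b = 0.22580.
Gradient magnitude |∇z| = √(a² + b²) = √(0.00577 + 0.05098) = 0.23823.
True dip = arctan(0.23823) = 13.40°, dipping toward SSE (azimuth ≈ 161°).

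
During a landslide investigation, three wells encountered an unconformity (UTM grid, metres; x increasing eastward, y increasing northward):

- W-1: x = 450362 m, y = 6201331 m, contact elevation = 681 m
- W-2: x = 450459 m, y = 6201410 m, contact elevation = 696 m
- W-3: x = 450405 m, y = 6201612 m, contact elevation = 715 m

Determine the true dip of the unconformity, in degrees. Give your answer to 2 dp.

7.31°

Let the plane be z = a·x + b·y + c.
W-2−W-1: 97a + 79b = 15;  W-3−W-1: 43a + 281b = 34.
Solving gives a = 0.06408, b = 0.11119.
Gradient magnitude |∇z| = √(a² + b²) = √(0.00411 + 0.01236) = 0.12833.
True dip = arctan(0.12833) = 7.31°, dipping toward SSW (azimuth ≈ 210°).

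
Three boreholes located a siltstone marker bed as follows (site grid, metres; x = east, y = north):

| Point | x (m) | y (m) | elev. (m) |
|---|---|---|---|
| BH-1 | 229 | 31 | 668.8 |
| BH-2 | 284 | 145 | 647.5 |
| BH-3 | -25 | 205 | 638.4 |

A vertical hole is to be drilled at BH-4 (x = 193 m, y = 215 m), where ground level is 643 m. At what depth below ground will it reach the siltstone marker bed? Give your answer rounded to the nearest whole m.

8 m

Two edge vectors: BH-1→BH-2 = (55, 114, -21.3), BH-1→BH-3 = (-254, 174, -30.4).
Normal n = (BH-1→BH-2) × (BH-1→BH-3) = (240.6, 7082.2, 38526).
So ∂z/∂x = −n_x/n_z = −0.00625 and ∂z/∂y = −n_y/n_z = −0.18383.
Intercept c from BH-1: 668.8 + 1.43 + 5.70 = 675.93.
At (193, 215): z_contact = −1.2 − 39.5 + 675.93 = 635.2 m.
Depth below ground = 643 − 635.2 = 8 m.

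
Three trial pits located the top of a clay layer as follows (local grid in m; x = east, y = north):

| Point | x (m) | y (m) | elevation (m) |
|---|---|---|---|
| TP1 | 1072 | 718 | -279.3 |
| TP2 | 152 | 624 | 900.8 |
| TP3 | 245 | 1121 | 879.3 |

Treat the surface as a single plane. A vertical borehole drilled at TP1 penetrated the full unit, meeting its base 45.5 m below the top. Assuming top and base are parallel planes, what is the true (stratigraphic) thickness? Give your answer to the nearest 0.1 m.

Two edge vectors: TP1→TP2 = (-920, -94, 1180.1), TP1→TP3 = (-827, 403, 1158.6).
Normal n = (TP1→TP2) × (TP1→TP3) = (-584488.7, 89969.3, -448498).
So ∂z/∂x = −n_x/n_z = −1.30321 and ∂z/∂y = −n_y/n_z = 0.20060.
|∇z| = √(a²+b²) = 1.31856, so dip δ = arctan(1.31856) = 52.82°.
True thickness = vertical thickness × cos δ = 45.5 × cos 52.82° = 27.5 m.

27.5 m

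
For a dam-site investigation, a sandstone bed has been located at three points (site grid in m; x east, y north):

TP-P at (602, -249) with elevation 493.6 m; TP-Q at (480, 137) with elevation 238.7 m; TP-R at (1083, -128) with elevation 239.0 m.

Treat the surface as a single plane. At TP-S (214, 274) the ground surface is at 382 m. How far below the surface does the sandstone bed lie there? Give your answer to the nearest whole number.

159 m

Let the plane be z = a·x + b·y + c.
TP-Q−TP-P: −122a + 386b = −254.9;  TP-R−TP-P: 481a + 121b = −254.6.
Solving gives a = −0.33644, b = −0.76670.
Then c = 493.6 − a·602 − b·-249 = 505.23.
At (214, 274): z_contact = −72.0 − 210.1 + 505.23 = 223.2 m.
Depth below ground = 382 − 223.2 = 159 m.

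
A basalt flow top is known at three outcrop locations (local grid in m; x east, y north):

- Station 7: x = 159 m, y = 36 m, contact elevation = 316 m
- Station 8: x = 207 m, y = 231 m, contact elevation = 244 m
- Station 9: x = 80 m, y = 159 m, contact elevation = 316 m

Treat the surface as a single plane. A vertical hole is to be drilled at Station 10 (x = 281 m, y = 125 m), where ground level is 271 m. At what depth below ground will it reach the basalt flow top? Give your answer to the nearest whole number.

Let the plane be z = a·x + b·y + c.
Station 8−Station 7: 48a + 195b = −72;  Station 9−Station 7: −79a + 123b = 0.
Solving gives a = −0.41560, b = −0.26693.
Then c = 316 − a·159 − b·36 = 391.69.
At (281, 125): z_contact = −116.8 − 33.4 + 391.69 = 241.5 m.
Depth below ground = 271 − 241.5 = 29 m.

29 m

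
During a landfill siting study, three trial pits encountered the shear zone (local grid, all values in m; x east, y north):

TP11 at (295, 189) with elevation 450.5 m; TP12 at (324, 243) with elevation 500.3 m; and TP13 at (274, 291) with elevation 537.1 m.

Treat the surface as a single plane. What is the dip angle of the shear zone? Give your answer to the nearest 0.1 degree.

Two edge vectors: TP11→TP12 = (29, 54, 49.8), TP11→TP13 = (-21, 102, 86.6).
Normal n = (TP11→TP12) × (TP11→TP13) = (-403.2, -3557.2, 4092).
So ∂z/∂x = −n_x/n_z = 0.09853 and ∂z/∂y = −n_y/n_z = 0.86931.
Gradient magnitude |∇z| = √(a² + b²) = √(0.00971 + 0.75569) = 0.87487.
True dip = arctan(0.87487) = 41.2°, dipping toward S (azimuth ≈ 186°).

41.2°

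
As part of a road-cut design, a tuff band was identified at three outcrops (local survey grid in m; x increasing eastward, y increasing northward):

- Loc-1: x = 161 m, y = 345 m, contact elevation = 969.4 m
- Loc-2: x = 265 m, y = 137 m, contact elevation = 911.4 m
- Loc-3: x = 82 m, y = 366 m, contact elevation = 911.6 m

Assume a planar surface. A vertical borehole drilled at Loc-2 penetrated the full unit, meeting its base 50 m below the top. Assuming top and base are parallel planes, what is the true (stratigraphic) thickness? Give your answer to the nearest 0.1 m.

Two edge vectors: Loc-1→Loc-2 = (104, -208, -58), Loc-1→Loc-3 = (-79, 21, -57.8).
Normal n = (Loc-1→Loc-2) × (Loc-1→Loc-3) = (13240.4, 10593.2, -14248).
So ∂z/∂x = −n_x/n_z = 0.92928 and ∂z/∂y = −n_y/n_z = 0.74349.
|∇z| = √(a²+b²) = 1.19010, so dip δ = arctan(1.19010) = 49.96°.
True thickness = vertical thickness × cos δ = 50 × cos 49.96° = 32.2 m.

32.2 m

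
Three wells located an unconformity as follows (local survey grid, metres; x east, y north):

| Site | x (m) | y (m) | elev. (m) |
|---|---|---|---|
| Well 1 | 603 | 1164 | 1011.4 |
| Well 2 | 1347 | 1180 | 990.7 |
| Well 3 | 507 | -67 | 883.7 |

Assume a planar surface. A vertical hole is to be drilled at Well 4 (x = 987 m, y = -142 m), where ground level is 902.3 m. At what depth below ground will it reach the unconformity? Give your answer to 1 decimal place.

41.0 m

Let the plane be z = a·x + b·y + c.
Well 2−Well 1: 744a + 16b = −20.7;  Well 3−Well 1: −96a − 1231b = −127.7.
Solving gives a = −0.030104, b = 0.106084.
Then c = 1011.4 − a·603 − b·1164 = 906.07.
At (987, -142): z_contact = −29.71 − 15.06 + 906.07 = 861.29 m.
Depth below ground = 902.3 − 861.29 = 41.0 m.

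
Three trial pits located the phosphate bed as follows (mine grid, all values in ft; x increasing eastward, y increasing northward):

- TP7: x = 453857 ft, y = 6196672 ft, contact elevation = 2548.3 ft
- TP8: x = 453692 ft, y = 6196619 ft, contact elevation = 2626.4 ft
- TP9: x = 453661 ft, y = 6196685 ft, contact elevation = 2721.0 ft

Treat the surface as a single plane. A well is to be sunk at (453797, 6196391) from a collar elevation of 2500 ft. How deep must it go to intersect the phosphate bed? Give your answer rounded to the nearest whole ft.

199 ft

Two edge vectors: TP7→TP8 = (-165, -53, 78.1), TP7→TP9 = (-196, 13, 172.7).
Normal n = (TP7→TP8) × (TP7→TP9) = (-10168.4, 13187.9, -12533).
So ∂z/∂x = −n_x/n_z = −0.81133009 and ∂z/∂y = −n_y/n_z = 1.05225405.
Intercept c from TP7: 2548.3 + 368227.84 − 6520473.20 = −6149697.06.
At (453797, 6196391): z_contact = −368179.2 + 6520177.5 − 6149697.06 = 2301.3 ft.
Depth below ground = 2500 − 2301.3 = 199 ft.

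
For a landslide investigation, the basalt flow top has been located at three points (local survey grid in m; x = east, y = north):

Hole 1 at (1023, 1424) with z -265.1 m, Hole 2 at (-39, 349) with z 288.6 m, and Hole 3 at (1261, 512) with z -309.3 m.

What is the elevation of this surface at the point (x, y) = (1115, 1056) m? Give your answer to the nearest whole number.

Two edge vectors: Hole 1→Hole 2 = (-1062, -1075, 553.7), Hole 1→Hole 3 = (238, -912, -44.2).
Normal n = (Hole 1→Hole 2) × (Hole 1→Hole 3) = (552489.4, 84840.2, 1224394).
So ∂z/∂x = −n_x/n_z = −0.45123 and ∂z/∂y = −n_y/n_z = −0.06929.
Intercept c from Hole 1: -265.1 + 461.61 + 98.67 = 295.18.
At (1115, 1056): z = −503.1 − 73.2 + 295.18 = -281.1 m.

-281 m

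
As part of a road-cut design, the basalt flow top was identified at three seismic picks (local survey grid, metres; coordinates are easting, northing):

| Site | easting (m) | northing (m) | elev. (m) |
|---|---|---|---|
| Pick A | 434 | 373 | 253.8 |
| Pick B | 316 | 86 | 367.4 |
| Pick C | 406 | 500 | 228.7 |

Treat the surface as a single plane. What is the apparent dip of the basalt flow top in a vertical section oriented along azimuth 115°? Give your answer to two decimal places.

9.74°

Let the plane be z = a·easting + b·northing + c.
Pick B−Pick A: −118a − 287b = 113.6;  Pick C−Pick A: −28a + 127b = −25.1.
Solving gives a = −0.31377, b = −0.26681.
Unit vector along 115° is (sin 115°, cos 115°) = (0.9063, -0.4226).
Slope in that direction = a·(0.9063) + b·(-0.4226) = −0.17161.
Apparent dip = arctan|0.17161| = 9.74° (true dip is 22.4°, so apparent ≤ true as expected).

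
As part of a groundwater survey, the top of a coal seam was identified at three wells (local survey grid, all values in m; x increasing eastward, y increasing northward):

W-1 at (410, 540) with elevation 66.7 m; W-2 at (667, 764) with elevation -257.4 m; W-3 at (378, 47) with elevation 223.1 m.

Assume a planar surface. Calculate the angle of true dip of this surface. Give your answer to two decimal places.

47.02°

Two edge vectors: W-1→W-2 = (257, 224, -324.1), W-1→W-3 = (-32, -493, 156.4).
Normal n = (W-1→W-2) × (W-1→W-3) = (-124747.7, -29823.6, -119533).
So ∂z/∂x = −n_x/n_z = −1.04363 and ∂z/∂y = −n_y/n_z = −0.24950.
Gradient magnitude |∇z| = √(a² + b²) = √(1.08915 + 0.06225) = 1.07304.
True dip = arctan(1.07304) = 47.02°, dipping toward ENE (azimuth ≈ 077°).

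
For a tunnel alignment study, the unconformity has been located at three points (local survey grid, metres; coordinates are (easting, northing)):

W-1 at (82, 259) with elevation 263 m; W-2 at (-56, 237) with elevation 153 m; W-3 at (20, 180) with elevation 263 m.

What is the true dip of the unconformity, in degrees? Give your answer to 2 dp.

49.19°

Two edge vectors: W-1→W-2 = (-138, -22, -110), W-1→W-3 = (-62, -79, 0).
Normal n = (W-1→W-2) × (W-1→W-3) = (-8690, 6820, 9538).
So ∂z/∂E = −n_x/n_z = 0.91109 and ∂z/∂N = −n_y/n_z = −0.71503.
Gradient magnitude |∇z| = √(a² + b²) = √(0.83009 + 0.51127) = 1.15817.
True dip = arctan(1.15817) = 49.19°, dipping toward NW (azimuth ≈ 308°).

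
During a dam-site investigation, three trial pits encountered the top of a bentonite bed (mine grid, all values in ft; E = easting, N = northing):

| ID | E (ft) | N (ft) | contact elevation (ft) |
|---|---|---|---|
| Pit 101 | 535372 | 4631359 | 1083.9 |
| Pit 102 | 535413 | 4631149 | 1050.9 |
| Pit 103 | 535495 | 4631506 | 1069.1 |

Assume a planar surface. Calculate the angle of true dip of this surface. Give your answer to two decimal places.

Two edge vectors: Pit 101→Pit 102 = (41, -210, -33), Pit 101→Pit 103 = (123, 147, -14.8).
Normal n = (Pit 101→Pit 102) × (Pit 101→Pit 103) = (7959, -3452.2, 31857).
So ∂z/∂E = −n_x/n_z = −0.24984 and ∂z/∂N = −n_y/n_z = 0.10837.
Gradient magnitude |∇z| = √(a² + b²) = √(0.06242 + 0.01174) = 0.27232.
True dip = arctan(0.27232) = 15.23°, dipping toward ESE (azimuth ≈ 113°).

15.23°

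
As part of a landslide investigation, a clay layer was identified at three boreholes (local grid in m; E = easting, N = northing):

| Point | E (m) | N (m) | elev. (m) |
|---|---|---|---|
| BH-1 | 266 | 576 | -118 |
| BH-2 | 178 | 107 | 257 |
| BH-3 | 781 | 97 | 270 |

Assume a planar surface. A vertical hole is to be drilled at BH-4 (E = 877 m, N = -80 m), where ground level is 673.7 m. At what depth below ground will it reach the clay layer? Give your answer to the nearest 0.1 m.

261.1 m

Two edge vectors: BH-1→BH-2 = (-88, -469, 375), BH-1→BH-3 = (515, -479, 388).
Normal n = (BH-1→BH-2) × (BH-1→BH-3) = (-2347, 227269, 283687).
So ∂z/∂E = −n_x/n_z = 0.00827 and ∂z/∂N = −n_y/n_z = −0.80113.
Intercept c from BH-1: -118 − 2.20 + 461.45 = 341.25.
At (877, -80): z_contact = 7.26 + 64.09 + 341.25 = 412.59 m.
Depth below ground = 673.7 − 412.59 = 261.1 m.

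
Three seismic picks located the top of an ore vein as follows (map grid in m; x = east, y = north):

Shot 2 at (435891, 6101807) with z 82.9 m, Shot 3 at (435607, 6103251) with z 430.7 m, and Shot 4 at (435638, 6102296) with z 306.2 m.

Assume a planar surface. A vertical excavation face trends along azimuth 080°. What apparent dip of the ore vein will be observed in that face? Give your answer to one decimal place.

Two edge vectors: Shot 2→Shot 3 = (-284, 1444, 347.8), Shot 2→Shot 4 = (-253, 489, 223.3).
Normal n = (Shot 2→Shot 3) × (Shot 2→Shot 4) = (152371, -24576.2, 226456).
So ∂z/∂x = −n_x/n_z = −0.67285 and ∂z/∂y = −n_y/n_z = 0.10853.
Unit vector along 080° is (sin 80°, cos 80°) = (0.9848, 0.1736).
Slope in that direction = a·(0.9848) + b·(0.1736) = −0.64378.
Apparent dip = arctan|0.64378| = 32.8° (true dip is 34.3°, so apparent ≤ true as expected).

32.8°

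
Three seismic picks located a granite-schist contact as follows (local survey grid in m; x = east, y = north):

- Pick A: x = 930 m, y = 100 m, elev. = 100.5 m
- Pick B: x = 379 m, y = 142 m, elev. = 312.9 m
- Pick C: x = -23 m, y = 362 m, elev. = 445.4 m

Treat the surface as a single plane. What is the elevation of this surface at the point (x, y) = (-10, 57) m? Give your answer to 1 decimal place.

Two edge vectors: Pick A→Pick B = (-551, 42, 212.4), Pick A→Pick C = (-953, 262, 344.9).
Normal n = (Pick A→Pick B) × (Pick A→Pick C) = (-41163, -12377.3, -104336).
So ∂z/∂x = −n_x/n_z = −0.39452 and ∂z/∂y = −n_y/n_z = −0.11863.
Intercept c from Pick A: 100.5 + 366.91 + 11.86 = 479.27.
At (-10, 57): z = 3.9 − 6.8 + 479.27 = 476.5 m.

476.5 m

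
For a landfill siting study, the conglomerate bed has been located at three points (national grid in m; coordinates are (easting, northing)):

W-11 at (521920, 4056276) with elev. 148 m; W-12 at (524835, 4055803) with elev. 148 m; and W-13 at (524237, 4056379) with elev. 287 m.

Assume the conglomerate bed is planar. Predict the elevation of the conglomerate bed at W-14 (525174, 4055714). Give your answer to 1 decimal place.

Two edge vectors: W-11→W-12 = (2915, -473, 0), W-11→W-13 = (2317, 103, 139).
Normal n = (W-11→W-12) × (W-11→W-13) = (-65747, -405185, 1396186).
So ∂z/∂E = −n_x/n_z = 0.047090431 and ∂z/∂N = −n_y/n_z = 0.290208468.
Intercept c from W-11: 148 − 24577.44 − 1177165.64 = −1201595.08.
At (525174, 4055714): z = 24730.7 + 1177002.5 − 1201595.08 = 138.1 m.

138.1 m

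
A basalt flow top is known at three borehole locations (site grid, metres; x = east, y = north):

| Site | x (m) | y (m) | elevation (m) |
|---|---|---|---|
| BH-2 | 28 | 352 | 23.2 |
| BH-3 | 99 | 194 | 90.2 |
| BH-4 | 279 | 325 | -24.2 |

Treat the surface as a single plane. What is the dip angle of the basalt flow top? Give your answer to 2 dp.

Let the plane be z = a·x + b·y + c.
BH-3−BH-2: 71a − 158b = 67;  BH-4−BH-2: 251a − 27b = −47.4.
Solving gives a = −0.24637, b = −0.53476.
Gradient magnitude |∇z| = √(a² + b²) = √(0.06070 + 0.28597) = 0.58878.
True dip = arctan(0.58878) = 30.49°, dipping toward NNE (azimuth ≈ 025°).

30.49°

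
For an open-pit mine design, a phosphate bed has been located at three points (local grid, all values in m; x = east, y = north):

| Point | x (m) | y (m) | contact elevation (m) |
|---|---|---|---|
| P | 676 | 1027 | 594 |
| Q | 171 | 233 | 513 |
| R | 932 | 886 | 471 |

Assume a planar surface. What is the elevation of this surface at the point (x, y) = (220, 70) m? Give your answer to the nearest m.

Let the plane be z = a·x + b·y + c.
Q−P: −505a − 794b = −81;  R−P: 256a − 141b = −123.
Solving gives a = −0.31421, b = 0.30186.
Then c = 594 − a·676 − b·1027 = 496.40.
At (220, 70): z = −69.1 + 21.1 + 496.40 = 448.4 m.

448 m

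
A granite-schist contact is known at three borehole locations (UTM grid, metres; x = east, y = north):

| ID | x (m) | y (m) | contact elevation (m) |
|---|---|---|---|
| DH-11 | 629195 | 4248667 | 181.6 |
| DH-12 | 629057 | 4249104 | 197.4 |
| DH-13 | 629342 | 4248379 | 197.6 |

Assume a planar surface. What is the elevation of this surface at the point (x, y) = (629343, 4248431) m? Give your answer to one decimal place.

207.7 m

Let the plane be z = a·x + b·y + c.
DH-12−DH-11: −138a + 437b = 15.8;  DH-13−DH-11: 147a − 288b = 16.
Solving gives a = 0.471214534, b = 0.184960196.
Then c = 181.6 − a·629195 − b·4248667 = −1082138.51.
At (629343, 4248431): z = 296555.6 + 785790.6 − 1082138.51 = 207.7 m.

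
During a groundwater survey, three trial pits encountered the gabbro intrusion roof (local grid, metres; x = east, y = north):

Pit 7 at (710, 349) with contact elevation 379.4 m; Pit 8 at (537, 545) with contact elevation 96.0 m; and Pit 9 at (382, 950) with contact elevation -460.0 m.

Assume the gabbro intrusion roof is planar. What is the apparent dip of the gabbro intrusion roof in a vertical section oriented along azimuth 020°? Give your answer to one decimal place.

Two edge vectors: Pit 7→Pit 8 = (-173, 196, -283.4), Pit 7→Pit 9 = (-328, 601, -839.4).
Normal n = (Pit 7→Pit 8) × (Pit 7→Pit 9) = (5801, -52261, -39685).
So ∂z/∂x = −n_x/n_z = 0.14618 and ∂z/∂y = −n_y/n_z = −1.31690.
Unit vector along 020° is (sin 20°, cos 20°) = (0.3420, 0.9397).
Slope in that direction = a·(0.3420) + b·(0.9397) = −1.18748.
Apparent dip = arctan|1.18748| = 49.9° (true dip is 53.0°, so apparent ≤ true as expected).

49.9°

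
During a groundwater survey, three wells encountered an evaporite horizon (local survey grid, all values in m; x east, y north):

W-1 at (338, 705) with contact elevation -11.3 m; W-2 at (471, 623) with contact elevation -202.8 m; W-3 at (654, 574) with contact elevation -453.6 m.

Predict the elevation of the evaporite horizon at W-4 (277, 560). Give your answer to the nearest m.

40 m

Let the plane be z = a·x + b·y + c.
W-2−W-1: 133a − 82b = −191.5;  W-3−W-1: 316a − 131b = −442.3.
Solving gives a = −1.31725, b = 0.19886.
Then c = -11.3 − a·338 − b·705 = 293.73.
At (277, 560): z = −364.9 + 111.4 + 293.73 = 40.2 m.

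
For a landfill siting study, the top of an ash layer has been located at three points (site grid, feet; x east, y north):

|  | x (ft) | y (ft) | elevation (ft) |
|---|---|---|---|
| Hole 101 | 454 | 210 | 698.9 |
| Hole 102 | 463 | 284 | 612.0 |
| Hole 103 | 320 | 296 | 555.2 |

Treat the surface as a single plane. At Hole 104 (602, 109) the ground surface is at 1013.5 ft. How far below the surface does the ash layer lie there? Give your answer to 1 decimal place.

Two edge vectors: Hole 101→Hole 102 = (9, 74, -86.9), Hole 101→Hole 103 = (-134, 86, -143.7).
Normal n = (Hole 101→Hole 102) × (Hole 101→Hole 103) = (-3160.4, 12937.9, 10690).
So ∂z/∂x = −n_x/n_z = 0.29564 and ∂z/∂y = −n_y/n_z = −1.21028.
Intercept c from Hole 101: 698.9 − 134.22 + 254.16 = 818.84.
At (602, 109): z_contact = 177.98 − 131.92 + 818.84 = 864.89 ft.
Depth below ground = 1013.5 − 864.89 = 148.6 ft.

148.6 ft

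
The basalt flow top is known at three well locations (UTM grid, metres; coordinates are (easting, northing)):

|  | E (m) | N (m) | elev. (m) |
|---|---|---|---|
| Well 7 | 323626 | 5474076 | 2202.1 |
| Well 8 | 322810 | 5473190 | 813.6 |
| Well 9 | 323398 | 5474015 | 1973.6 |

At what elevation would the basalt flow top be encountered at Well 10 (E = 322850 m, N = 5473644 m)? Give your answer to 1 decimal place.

Let the plane be z = a·E + b·N + c.
Well 8−Well 7: −816a − 886b = −1388.5;  Well 9−Well 7: −228a − 61b = −228.5.
Solving gives a = 0.773506884, b = 0.854761154.
Then c = 2202.1 − a·323626 − b·5474076 = −4927152.36.
At (322850, 5473644): z = 249726.7 + 4678658.3 − 4927152.36 = 1232.6 m.

1232.6 m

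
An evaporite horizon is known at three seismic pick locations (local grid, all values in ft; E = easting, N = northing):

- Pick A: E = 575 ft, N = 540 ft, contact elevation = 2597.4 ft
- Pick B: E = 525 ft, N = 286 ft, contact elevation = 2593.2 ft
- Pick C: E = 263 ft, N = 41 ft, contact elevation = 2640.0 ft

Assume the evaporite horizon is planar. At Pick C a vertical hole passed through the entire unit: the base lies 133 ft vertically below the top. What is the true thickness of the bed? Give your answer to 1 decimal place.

129.1 ft

Two edge vectors: Pick A→Pick B = (-50, -254, -4.2), Pick A→Pick C = (-312, -499, 42.6).
Normal n = (Pick A→Pick B) × (Pick A→Pick C) = (-12916.2, 3440.4, -54298).
So ∂z/∂E = −n_x/n_z = −0.23788 and ∂z/∂N = −n_y/n_z = 0.06336.
|∇z| = √(a²+b²) = 0.24617, so dip δ = arctan(0.24617) = 13.83°.
True thickness = vertical thickness × cos δ = 133 × cos 13.83° = 129.1 ft.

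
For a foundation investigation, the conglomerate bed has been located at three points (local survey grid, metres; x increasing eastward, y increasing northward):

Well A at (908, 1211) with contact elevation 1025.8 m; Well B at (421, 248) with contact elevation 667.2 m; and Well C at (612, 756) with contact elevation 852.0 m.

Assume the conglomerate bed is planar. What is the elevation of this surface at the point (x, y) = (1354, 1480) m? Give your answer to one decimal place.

1146.5 m

Let the plane be z = a·x + b·y + c.
Well B−Well A: −487a − 963b = −358.6;  Well C−Well A: −296a − 455b = −173.8.
Solving gives a = 0.066281, b = 0.338859.
Then c = 1025.8 − a·908 − b·1211 = 555.26.
At (1354, 1480): z = 89.7 + 501.5 + 555.26 = 1146.5 m.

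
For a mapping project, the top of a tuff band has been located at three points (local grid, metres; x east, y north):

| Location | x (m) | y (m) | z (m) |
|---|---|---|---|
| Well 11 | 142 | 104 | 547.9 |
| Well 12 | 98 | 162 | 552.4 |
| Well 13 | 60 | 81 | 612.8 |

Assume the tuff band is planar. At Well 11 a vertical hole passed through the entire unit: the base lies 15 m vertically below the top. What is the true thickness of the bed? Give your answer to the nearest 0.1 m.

Let the plane be z = a·x + b·y + c.
Well 12−Well 11: −44a + 58b = 4.5;  Well 13−Well 11: −82a − 23b = 64.9.
Solving gives a = −0.67054, b = −0.43110.
|∇z| = √(a²+b²) = 0.79717, so dip δ = arctan(0.79717) = 38.56°.
True thickness = vertical thickness × cos δ = 15 × cos 38.56° = 11.7 m.

11.7 m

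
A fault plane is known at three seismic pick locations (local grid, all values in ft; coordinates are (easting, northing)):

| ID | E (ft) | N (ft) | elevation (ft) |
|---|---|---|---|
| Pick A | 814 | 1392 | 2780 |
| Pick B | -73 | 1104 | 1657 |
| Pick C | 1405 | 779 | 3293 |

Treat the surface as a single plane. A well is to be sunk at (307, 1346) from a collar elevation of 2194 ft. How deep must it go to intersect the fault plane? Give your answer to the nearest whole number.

21 ft

Let the plane be z = a·E + b·N + c.
Pick B−Pick A: −887a − 288b = −1123;  Pick C−Pick A: 591a − 613b = 513.
Solving gives a = 1.17117, b = 0.29227.
Then c = 2780 − a·814 − b·1392 = 1419.83.
At (307, 1346): z_contact = 359.5 + 393.4 + 1419.83 = 2172.8 ft.
Depth below ground = 2194 − 2172.8 = 21 ft.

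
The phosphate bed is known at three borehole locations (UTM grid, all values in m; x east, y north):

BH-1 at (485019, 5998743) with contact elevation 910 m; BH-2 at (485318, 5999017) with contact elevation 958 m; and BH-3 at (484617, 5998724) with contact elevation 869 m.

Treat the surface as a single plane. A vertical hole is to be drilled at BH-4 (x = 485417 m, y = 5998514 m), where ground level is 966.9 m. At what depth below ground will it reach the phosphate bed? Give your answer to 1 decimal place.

Let the plane be z = a·x + b·y + c.
BH-2−BH-1: 299a + 274b = 48;  BH-3−BH-1: −402a − 19b = −41.
Solving gives a = 0.098806322, b = 0.067360985.
Then c = 910 − a·485019 − b·5998743 = −451094.18.
At (485417, 5998514): z_contact = 47962.27 + 404065.81 − 451094.18 = 933.90 m.
Depth below ground = 966.9 − 933.90 = 33.0 m.

33.0 m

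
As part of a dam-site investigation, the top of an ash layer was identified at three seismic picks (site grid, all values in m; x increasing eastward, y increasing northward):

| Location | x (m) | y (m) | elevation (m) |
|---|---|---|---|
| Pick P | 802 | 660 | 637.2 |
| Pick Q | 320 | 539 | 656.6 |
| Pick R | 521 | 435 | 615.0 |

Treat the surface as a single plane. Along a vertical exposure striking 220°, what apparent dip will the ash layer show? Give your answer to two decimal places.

6.01°

Two edge vectors: Pick P→Pick Q = (-482, -121, 19.4), Pick P→Pick R = (-281, -225, -22.2).
Normal n = (Pick P→Pick Q) × (Pick P→Pick R) = (7051.2, -16151.8, 74449).
So ∂z/∂x = −n_x/n_z = −0.09471 and ∂z/∂y = −n_y/n_z = 0.21695.
Unit vector along 220° is (sin 220°, cos 220°) = (-0.6428, -0.7660).
Slope in that direction = a·(-0.6428) + b·(-0.7660) = −0.10531.
Apparent dip = arctan|0.10531| = 6.01° (true dip is 13.3°, so apparent ≤ true as expected).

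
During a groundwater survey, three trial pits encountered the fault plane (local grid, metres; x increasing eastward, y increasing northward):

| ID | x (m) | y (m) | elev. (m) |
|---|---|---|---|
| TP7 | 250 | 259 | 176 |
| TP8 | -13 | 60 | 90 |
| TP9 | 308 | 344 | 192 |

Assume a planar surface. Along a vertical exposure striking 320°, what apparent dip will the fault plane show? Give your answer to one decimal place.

16.7°

Let the plane be z = a·x + b·y + c.
TP8−TP7: −263a − 199b = −86;  TP9−TP7: 58a + 85b = 16.
Solving gives a = 0.38158, b = −0.07214.
Unit vector along 320° is (sin 320°, cos 320°) = (-0.6428, 0.7660).
Slope in that direction = a·(-0.6428) + b·(0.7660) = −0.30053.
Apparent dip = arctan|0.30053| = 16.7° (true dip is 21.2°, so apparent ≤ true as expected).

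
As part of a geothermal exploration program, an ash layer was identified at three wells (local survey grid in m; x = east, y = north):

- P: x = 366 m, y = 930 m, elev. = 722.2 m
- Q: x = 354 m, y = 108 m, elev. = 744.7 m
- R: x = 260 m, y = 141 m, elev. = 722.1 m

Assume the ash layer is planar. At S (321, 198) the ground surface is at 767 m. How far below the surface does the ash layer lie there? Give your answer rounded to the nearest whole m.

Two edge vectors: P→Q = (-12, -822, 22.5), P→R = (-106, -789, -0.1).
Normal n = (P→Q) × (P→R) = (17834.7, -2386.2, -77664).
So ∂z/∂x = −n_x/n_z = 0.22964 and ∂z/∂y = −n_y/n_z = −0.03072.
Intercept c from P: 722.2 − 84.05 + 28.57 = 666.73.
At (321, 198): z_contact = 73.7 − 6.1 + 666.73 = 734.4 m.
Depth below ground = 767 − 734.4 = 33 m.

33 m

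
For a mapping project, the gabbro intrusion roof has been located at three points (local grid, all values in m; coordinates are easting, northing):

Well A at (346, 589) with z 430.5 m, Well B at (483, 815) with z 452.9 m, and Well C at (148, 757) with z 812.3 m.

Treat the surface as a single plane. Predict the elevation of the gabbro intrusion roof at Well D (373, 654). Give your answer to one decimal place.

452.0 m

Two edge vectors: Well A→Well B = (137, 226, 22.4), Well A→Well C = (-198, 168, 381.8).
Normal n = (Well A→Well B) × (Well A→Well C) = (82523.6, -56741.8, 67764).
So ∂z/∂easting = −n_x/n_z = −1.21781 and ∂z/∂northing = −n_y/n_z = 0.83734.
Intercept c from Well A: 430.5 + 421.36 − 493.20 = 358.67.
At (373, 654): z = −454.2 + 547.6 + 358.67 = 452.0 m.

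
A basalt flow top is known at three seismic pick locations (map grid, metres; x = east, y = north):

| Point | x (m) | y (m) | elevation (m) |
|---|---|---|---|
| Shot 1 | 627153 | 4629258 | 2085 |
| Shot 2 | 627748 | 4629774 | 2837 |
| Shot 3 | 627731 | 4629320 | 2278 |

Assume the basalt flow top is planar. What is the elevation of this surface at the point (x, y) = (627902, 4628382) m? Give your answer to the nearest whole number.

1165 m

Let the plane be z = a·x + b·y + c.
Shot 2−Shot 1: 595a + 516b = 752;  Shot 3−Shot 1: 578a + 62b = 193.
Solving gives a = 0.20264924, b = 1.22368935.
Then c = 2085 − a·627153 − b·4629258 = −5789780.77.
At (627902, 4628382): z = 127243.9 + 5663701.7 − 5789780.77 = 1164.8 m.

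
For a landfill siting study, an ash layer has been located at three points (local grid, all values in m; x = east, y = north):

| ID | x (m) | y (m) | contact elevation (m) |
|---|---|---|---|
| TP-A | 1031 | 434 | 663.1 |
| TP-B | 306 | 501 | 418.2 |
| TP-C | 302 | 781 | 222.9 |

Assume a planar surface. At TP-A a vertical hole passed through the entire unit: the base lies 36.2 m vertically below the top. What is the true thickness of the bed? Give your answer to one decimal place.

Let the plane be z = a·x + b·y + c.
TP-B−TP-A: −725a + 67b = −244.9;  TP-C−TP-A: −729a + 347b = −440.2.
Solving gives a = 0.27370, b = −0.69359.
|∇z| = √(a²+b²) = 0.74564, so dip δ = arctan(0.74564) = 36.71°.
True thickness = vertical thickness × cos δ = 36.2 × cos 36.71° = 29.0 m.

29.0 m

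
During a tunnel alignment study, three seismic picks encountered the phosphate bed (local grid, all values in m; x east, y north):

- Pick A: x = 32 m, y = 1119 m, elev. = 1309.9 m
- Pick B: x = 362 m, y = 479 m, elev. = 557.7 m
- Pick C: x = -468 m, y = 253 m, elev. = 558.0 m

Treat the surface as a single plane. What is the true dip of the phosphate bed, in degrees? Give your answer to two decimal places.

46.89°

Let the plane be z = a·x + b·y + c.
Pick B−Pick A: 330a − 640b = −752.2;  Pick C−Pick A: −500a − 866b = −751.9.
Solving gives a = −0.28094, b = 1.03045.
Gradient magnitude |∇z| = √(a² + b²) = √(0.07893 + 1.06183) = 1.06806.
True dip = arctan(1.06806) = 46.89°, dipping toward SSE (azimuth ≈ 165°).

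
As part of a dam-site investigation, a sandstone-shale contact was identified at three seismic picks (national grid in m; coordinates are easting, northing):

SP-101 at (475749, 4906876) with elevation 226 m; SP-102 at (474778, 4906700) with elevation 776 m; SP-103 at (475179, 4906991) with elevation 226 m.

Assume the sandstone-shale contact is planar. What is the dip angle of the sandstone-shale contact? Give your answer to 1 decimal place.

56.5°

Two edge vectors: SP-101→SP-102 = (-971, -176, 550), SP-101→SP-103 = (-570, 115, 0).
Normal n = (SP-101→SP-102) × (SP-101→SP-103) = (-63250, -313500, -211985).
So ∂z/∂easting = −n_x/n_z = −0.29837 and ∂z/∂northing = −n_y/n_z = −1.47888.
Gradient magnitude |∇z| = √(a² + b²) = √(0.08902 + 2.18708) = 1.50868.
True dip = arctan(1.50868) = 56.5°, dipping toward NNE (azimuth ≈ 011°).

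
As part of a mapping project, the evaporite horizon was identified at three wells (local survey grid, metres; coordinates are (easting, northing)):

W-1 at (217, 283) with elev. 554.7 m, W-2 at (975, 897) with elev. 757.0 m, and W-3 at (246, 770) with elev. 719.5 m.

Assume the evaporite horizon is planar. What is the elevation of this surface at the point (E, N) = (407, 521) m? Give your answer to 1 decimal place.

633.9 m

Let the plane be z = a·E + b·N + c.
W-2−W-1: 758a + 614b = 202.3;  W-3−W-1: 29a + 487b = 164.8.
Solving gives a = −0.00759, b = 0.33885.
Then c = 554.7 − a·217 − b·283 = 460.45.
At (407, 521): z = −3.1 + 176.5 + 460.45 = 633.9 m.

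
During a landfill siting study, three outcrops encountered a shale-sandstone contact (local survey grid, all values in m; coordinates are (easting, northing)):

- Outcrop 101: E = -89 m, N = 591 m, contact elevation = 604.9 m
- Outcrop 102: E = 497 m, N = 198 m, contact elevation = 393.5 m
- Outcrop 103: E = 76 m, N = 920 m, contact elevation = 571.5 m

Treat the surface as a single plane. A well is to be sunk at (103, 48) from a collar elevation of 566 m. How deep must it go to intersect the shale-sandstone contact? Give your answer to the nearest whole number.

55 m

Let the plane be z = a·E + b·N + c.
Outcrop 102−Outcrop 101: 586a − 393b = −211.4;  Outcrop 103−Outcrop 101: 165a + 329b = −33.4.
Solving gives a = −0.32090, b = 0.05942.
Then c = 604.9 − a·-89 − b·591 = 541.22.
At (103, 48): z_contact = −33.1 + 2.9 + 541.22 = 511.0 m.
Depth below ground = 566 − 511.0 = 55 m.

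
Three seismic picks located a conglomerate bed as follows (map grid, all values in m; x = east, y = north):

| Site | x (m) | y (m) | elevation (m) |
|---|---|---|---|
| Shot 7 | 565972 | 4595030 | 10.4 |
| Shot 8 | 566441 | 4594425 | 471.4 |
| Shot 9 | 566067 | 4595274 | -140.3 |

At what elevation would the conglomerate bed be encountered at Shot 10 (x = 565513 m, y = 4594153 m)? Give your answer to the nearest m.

Let the plane be z = a·x + b·y + c.
Shot 8−Shot 7: 469a − 605b = 461;  Shot 9−Shot 7: 95a + 244b = −150.7.
Solving gives a = 0.12396240, b = −0.66588700.
Then c = 10.4 − a·565972 − b·4595030 = 2989621.89.
At (565513, 4594153): z = 70102.3 − 3059186.8 + 2989621.89 = 537.5 m.

537 m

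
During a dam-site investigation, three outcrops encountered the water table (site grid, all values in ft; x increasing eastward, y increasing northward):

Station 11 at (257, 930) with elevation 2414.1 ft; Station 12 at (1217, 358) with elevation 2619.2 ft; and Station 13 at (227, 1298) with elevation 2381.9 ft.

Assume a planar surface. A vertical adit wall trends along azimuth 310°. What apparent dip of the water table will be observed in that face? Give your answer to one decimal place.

Two edge vectors: Station 11→Station 12 = (960, -572, 205.1), Station 11→Station 13 = (-30, 368, -32.2).
Normal n = (Station 11→Station 12) × (Station 11→Station 13) = (-57058.4, 24759, 336120).
So ∂z/∂x = −n_x/n_z = 0.16976 and ∂z/∂y = −n_y/n_z = −0.07366.
Unit vector along 310° is (sin 310°, cos 310°) = (-0.7660, 0.6428).
Slope in that direction = a·(-0.7660) + b·(0.6428) = −0.17739.
Apparent dip = arctan|0.17739| = 10.1° (true dip is 10.5°, so apparent ≤ true as expected).

10.1°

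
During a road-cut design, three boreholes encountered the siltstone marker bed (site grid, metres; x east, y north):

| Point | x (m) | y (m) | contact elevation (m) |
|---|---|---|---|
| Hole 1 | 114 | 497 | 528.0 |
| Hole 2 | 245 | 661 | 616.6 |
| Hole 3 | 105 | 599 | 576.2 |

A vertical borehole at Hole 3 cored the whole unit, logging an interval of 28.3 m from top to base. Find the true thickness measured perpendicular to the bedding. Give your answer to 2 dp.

25.46 m

Two edge vectors: Hole 1→Hole 2 = (131, 164, 88.6), Hole 1→Hole 3 = (-9, 102, 48.2).
Normal n = (Hole 1→Hole 2) × (Hole 1→Hole 3) = (-1132.4, -7111.6, 14838).
So ∂z/∂x = −n_x/n_z = 0.07632 and ∂z/∂y = −n_y/n_z = 0.47928.
|∇z| = √(a²+b²) = 0.48532, so dip δ = arctan(0.48532) = 25.89°.
True thickness = vertical thickness × cos δ = 28.3 × cos 25.89° = 25.46 m.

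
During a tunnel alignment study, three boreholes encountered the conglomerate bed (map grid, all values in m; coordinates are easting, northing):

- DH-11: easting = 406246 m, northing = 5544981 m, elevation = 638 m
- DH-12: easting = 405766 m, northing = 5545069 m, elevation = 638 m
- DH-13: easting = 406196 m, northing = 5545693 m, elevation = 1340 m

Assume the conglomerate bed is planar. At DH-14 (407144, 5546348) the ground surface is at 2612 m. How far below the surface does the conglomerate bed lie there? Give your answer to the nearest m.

Let the plane be z = a·easting + b·northing + c.
DH-12−DH-11: −480a + 88b = 0;  DH-13−DH-11: −50a + 712b = 702.
Solving gives a = 0.18311596, b = 0.99881432.
Then c = 638 − a·406246 − b·5544981 = −5612158.57.
At (407144, 5546348): z_contact = 74554.6 + 5539771.8 − 5612158.57 = 2167.8 m.
Depth below ground = 2612 − 2167.8 = 444 m.

444 m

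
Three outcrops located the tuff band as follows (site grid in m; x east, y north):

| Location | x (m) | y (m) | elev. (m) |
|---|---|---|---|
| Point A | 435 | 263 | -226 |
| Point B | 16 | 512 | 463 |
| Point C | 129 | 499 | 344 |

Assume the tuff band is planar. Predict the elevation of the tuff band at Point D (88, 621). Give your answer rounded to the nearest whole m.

532 m

Let the plane be z = a·x + b·y + c.
Point B−Point A: −419a + 249b = 689;  Point C−Point A: −306a + 236b = 570.
Solving gives a = −0.91115, b = 1.23385.
Then c = -226 − a·435 − b·263 = −154.15.
At (88, 621): z = −80.2 + 766.2 − 154.15 = 531.9 m.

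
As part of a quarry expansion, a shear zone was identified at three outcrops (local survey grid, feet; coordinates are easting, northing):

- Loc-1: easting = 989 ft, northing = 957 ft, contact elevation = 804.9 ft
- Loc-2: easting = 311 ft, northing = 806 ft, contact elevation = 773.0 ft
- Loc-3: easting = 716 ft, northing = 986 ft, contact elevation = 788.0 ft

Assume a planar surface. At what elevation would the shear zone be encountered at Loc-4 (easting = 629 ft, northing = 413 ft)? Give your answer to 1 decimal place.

808.9 ft

Two edge vectors: Loc-1→Loc-2 = (-678, -151, -31.9), Loc-1→Loc-3 = (-273, 29, -16.9).
Normal n = (Loc-1→Loc-2) × (Loc-1→Loc-3) = (3477, -2749.5, -60885).
So ∂z/∂easting = −n_x/n_z = 0.05711 and ∂z/∂northing = −n_y/n_z = −0.04516.
Intercept c from Loc-1: 804.9 − 56.48 + 43.22 = 791.64.
At (629, 413): z = 35.9 − 18.7 + 791.64 = 808.9 ft.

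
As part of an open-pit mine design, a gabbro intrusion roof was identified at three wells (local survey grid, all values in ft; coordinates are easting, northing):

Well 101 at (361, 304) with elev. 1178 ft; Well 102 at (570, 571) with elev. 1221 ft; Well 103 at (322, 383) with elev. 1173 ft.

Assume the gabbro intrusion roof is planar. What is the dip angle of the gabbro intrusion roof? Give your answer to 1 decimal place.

10.1°

Two edge vectors: Well 101→Well 102 = (209, 267, 43), Well 101→Well 103 = (-39, 79, -5).
Normal n = (Well 101→Well 102) × (Well 101→Well 103) = (-4732, -632, 26924).
So ∂z/∂easting = −n_x/n_z = 0.17575 and ∂z/∂northing = −n_y/n_z = 0.02347.
Gradient magnitude |∇z| = √(a² + b²) = √(0.03089 + 0.00055) = 0.17731.
True dip = arctan(0.17731) = 10.1°, dipping toward W (azimuth ≈ 262°).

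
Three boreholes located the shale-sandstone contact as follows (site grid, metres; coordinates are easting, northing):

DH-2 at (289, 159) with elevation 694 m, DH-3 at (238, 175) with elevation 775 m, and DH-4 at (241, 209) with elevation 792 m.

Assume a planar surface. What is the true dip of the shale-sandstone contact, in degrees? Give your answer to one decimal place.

Let the plane be z = a·easting + b·northing + c.
DH-3−DH-2: −51a + 16b = 81;  DH-4−DH-2: −48a + 50b = 98.
Solving gives a = −1.39282, b = 0.62290.
Gradient magnitude |∇z| = √(a² + b²) = √(1.93994 + 0.38800) = 1.52576.
True dip = arctan(1.52576) = 56.8°, dipping toward ESE (azimuth ≈ 114°).

56.8°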